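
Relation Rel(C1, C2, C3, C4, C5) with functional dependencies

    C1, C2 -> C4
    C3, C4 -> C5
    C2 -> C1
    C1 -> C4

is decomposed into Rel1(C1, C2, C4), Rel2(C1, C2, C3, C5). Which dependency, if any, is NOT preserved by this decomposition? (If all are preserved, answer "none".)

C3, C4 -> C5

Check C3, C4 → C5: no single fragment contains all of {C3, C4, C5}, and the restricted closure of {C3, C4} across the fragments never reaches {C5}.
C1, C2 → C4 is preserved.
C2 → C1 is preserved.
C1 → C4 is preserved.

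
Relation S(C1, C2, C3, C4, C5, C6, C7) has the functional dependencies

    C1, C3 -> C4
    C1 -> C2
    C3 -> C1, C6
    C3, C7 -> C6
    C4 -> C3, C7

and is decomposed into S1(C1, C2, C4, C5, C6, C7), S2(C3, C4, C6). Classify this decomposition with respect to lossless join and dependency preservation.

Lossless test: (C4, C6)⁺ = {C1, C2, C3, C4, C6, C7}, which contains all of one fragment — lossless.
Dependency preservation: C1, C3 → C4; C3 → C1, C6; C3, C7 → C6; C4 → C3, C7 are not contained in any single fragment, but the restricted closure of each left-hand side across the fragments still reaches the right-hand side; the remaining FDs each lie inside some fragment. All dependencies are preserved.

lossless and dependency-preserving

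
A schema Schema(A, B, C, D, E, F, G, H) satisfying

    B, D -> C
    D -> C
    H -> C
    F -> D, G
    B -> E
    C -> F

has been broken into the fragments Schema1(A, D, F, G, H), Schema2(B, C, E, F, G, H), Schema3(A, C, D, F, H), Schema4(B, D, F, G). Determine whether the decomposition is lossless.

Chase test. Columns are A, B, C, D, E, F, G, H; row i has aⱼ where attribute j ∈ Schemai, else bᵢⱼ.
Initial tableau (one row per fragment):
  row 1: a1 b12 b13 a4 b15 a6 a7 a8
  row 2: b21 a2 a3 b24 a5 a6 a7 a8
  row 3: a1 b32 a3 a4 b35 a6 b37 a8
  row 4: b41 a2 b43 a4 b45 a6 a7 b48
Rows 1 and 3 agree on D; apply D→C and equate their C entries.
Rows 1 and 4 agree on D; apply D→C and equate their C entries.
Rows 1 and 2 agree on F; apply F→D, G and equate their D, G entries.
Rows 1 and 3 agree on F; apply F→D, G and equate their D, G entries.
Rows 2 and 4 agree on B; apply B→E and equate their E entries.
No row becomes fully distinguished — the join is lossy.

No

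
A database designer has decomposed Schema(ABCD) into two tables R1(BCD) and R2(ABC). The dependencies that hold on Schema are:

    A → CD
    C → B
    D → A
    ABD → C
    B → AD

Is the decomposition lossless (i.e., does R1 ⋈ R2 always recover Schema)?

Common attributes: R1 ∩ R2 = {BC}.
Closure of {BC}: B → AD applies, adding AD. So (BC)⁺ = {ABCD}.
This closure contains every attribute of R1, so R1 ∩ R2 → R1. The join is lossless.

Yes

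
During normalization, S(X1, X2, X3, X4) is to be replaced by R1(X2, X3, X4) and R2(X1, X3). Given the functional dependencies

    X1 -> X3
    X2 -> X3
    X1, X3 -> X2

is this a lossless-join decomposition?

No

Common attributes: R1 ∩ R2 = {X3}.
No dependency enlarges {X3}, so (X3)⁺ = {X3}.
The closure contains neither all of R1 = {X2, X3, X4} nor all of R2 = {X1, X3}, so the common attributes are not a superkey of either fragment. The join is lossy.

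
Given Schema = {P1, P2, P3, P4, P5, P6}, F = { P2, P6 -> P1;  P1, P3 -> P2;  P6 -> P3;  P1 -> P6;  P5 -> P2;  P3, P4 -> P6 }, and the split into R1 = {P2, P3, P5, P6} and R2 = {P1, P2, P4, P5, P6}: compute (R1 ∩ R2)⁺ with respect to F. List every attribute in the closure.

P1, P2, P3, P5, P6

R1 ∩ R2 = {P2, P5, P6}.
P2, P6 → P1 applies, adding P1
P6 → P3 applies, adding P3
Closure: {P1, P2, P3, P5, P6}.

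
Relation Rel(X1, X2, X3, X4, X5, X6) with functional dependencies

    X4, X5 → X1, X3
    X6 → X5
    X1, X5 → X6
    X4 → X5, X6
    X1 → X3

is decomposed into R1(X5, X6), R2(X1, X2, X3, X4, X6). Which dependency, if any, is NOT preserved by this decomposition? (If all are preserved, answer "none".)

Check X1, X5 → X6: no single fragment contains all of {X1, X5, X6}, and the restricted closure of {X1, X5} across the fragments never reaches {X6}.
X4, X5 → X1, X3 is preserved.
X6 → X5 is preserved.
X4 → X5, X6 is preserved.
X1 → X3 is preserved.

X1, X5 → X6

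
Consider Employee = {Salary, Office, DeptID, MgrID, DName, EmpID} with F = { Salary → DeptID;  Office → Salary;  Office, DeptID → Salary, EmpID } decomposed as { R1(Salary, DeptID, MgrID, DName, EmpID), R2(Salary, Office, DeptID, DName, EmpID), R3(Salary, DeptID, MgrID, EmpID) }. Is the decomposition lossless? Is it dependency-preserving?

Lossless test (chase): applying each FD to every pair of rows produces no changes in the tableau, so no row becomes fully distinguished — the join is lossy.
Dependency preservation: every FD's attributes lie within a single fragment, so each can be enforced locally — preserved.

lossy but dependency-preserving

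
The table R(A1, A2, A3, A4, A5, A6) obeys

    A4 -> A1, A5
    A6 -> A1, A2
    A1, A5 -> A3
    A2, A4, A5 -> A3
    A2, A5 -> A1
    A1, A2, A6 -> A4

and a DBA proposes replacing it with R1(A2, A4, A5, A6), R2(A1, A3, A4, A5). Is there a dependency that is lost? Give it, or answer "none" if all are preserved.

A2, A5 -> A1

Check A2, A5 → A1: no single fragment contains all of {A1, A2, A5}, and the restricted closure of {A2, A5} across the fragments never reaches {A1}.
A4 → A1, A5 is preserved.
A6 → A1, A2 is preserved.
A1, A5 → A3 is preserved.
A2, A4, A5 → A3 is preserved.
A1, A2, A6 → A4 is preserved.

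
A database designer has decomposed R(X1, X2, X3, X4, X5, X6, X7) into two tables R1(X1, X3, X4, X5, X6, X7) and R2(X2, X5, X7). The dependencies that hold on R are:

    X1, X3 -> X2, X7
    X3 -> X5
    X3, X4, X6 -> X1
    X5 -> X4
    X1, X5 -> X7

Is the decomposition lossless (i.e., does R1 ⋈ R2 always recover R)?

No

Common attributes: R1 ∩ R2 = {X5, X7}.
Closure of {X5, X7}: X5 → X4 applies, adding X4. So (X5, X7)⁺ = {X4, X5, X7}.
The closure contains neither all of R1 = {X1, X3, X4, X5, X6, X7} nor all of R2 = {X2, X5, X7}, so the common attributes are not a superkey of either fragment. The join is lossy.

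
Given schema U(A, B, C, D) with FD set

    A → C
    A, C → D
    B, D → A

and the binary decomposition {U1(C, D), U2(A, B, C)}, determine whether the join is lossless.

Common attributes: U1 ∩ U2 = {C}.
No dependency enlarges {C}, so (C)⁺ = {C}.
The closure contains neither all of U1 = {C, D} nor all of U2 = {A, B, C}, so the common attributes are not a superkey of either fragment. The join is lossy.

No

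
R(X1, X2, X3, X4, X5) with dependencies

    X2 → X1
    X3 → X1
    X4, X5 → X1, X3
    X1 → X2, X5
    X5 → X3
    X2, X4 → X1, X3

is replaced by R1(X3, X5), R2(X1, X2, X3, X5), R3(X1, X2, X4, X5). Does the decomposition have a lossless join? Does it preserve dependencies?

lossless and dependency-preserving

Lossless test (chase): Rows 1 and 2 agree on X3; apply X3→X1 and equate their X1 entries. Rows 1 and 2 agree on X1; apply X1→X2, X5 and equate their X2, X5 entries. Rows 1 and 3 agree on X5; apply X5→X3 and equate their X3 entries. Row 3 is now all distinguished symbols — the join is lossless.
Dependency preservation: X4, X5 → X1, X3; X2, X4 → X1, X3 are not contained in any single fragment, but the restricted closure of each left-hand side across the fragments still reaches the right-hand side; the remaining FDs each lie inside some fragment. All dependencies are preserved.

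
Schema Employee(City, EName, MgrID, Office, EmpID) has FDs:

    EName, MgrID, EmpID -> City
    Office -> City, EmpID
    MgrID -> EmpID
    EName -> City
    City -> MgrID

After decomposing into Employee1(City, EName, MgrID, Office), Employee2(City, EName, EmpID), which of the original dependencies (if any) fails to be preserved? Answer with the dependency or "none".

MgrID -> EmpID

Check MgrID → EmpID: no single fragment contains all of {MgrID, EmpID}, and the restricted closure of {MgrID} across the fragments never reaches {EmpID}.
EName, MgrID, EmpID → City is preserved.
Office → City, EmpID is preserved.
EName → City is preserved.
City → MgrID is preserved.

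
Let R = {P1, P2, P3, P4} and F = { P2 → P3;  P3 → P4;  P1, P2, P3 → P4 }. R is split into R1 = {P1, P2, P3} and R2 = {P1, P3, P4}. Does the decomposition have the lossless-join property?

Yes

Common attributes: R1 ∩ R2 = {P1, P3}.
Closure of {P1, P3}: P3 → P4 applies, adding P4. So (P1, P3)⁺ = {P1, P3, P4}.
This closure contains every attribute of R2, so R1 ∩ R2 → R2. The join is lossless.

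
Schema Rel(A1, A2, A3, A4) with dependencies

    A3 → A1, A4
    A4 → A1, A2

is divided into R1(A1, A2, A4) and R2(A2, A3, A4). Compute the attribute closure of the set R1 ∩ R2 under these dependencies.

A1, A2, A4

R1 ∩ R2 = {A2, A4}.
A4 → A1, A2 applies, adding A1
Closure: {A1, A2, A4}.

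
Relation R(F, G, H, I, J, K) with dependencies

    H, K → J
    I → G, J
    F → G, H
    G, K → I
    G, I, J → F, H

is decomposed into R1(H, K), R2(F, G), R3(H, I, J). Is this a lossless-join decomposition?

No

Chase test. Columns are F, G, H, I, J, K; row i has aⱼ where attribute j ∈ Ri, else bᵢⱼ.
Initial tableau (one row per fragment):
  row 1: b11 b12 a3 b14 b15 a6
  row 2: a1 a2 b23 b24 b25 b26
  row 3: b31 b32 a3 a4 a5 b36
No row becomes fully distinguished — the join is lossy.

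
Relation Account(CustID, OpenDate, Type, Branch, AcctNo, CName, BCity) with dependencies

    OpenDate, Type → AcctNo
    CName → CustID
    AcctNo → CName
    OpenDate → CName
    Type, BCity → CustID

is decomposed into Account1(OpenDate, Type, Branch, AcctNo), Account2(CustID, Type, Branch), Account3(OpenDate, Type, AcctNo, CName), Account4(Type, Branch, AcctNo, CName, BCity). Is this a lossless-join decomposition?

Chase test. Columns are CustID, OpenDate, Type, Branch, AcctNo, CName, BCity; row i has aⱼ where attribute j ∈ Accounti, else bᵢⱼ.
Initial tableau (one row per fragment):
  row 1: b11 a2 a3 a4 a5 b16 b17
  row 2: a1 b22 a3 a4 b25 b26 b27
  row 3: b31 a2 a3 b34 a5 a6 b37
  row 4: b41 b42 a3 a4 a5 a6 a7
Rows 3 and 4 agree on CName; apply CName→CustID and equate their CustID entries.
Rows 1 and 3 agree on AcctNo; apply AcctNo→CName and equate their CName entries.
Rows 1 and 3 agree on CName; apply CName→CustID and equate their CustID entries.
No row becomes fully distinguished — the join is lossy.

No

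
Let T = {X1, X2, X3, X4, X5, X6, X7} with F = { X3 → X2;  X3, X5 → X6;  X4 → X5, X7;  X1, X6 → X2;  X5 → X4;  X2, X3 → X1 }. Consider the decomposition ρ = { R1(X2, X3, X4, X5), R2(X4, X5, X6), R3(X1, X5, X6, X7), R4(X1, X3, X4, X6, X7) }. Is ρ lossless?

Yes

Chase test. Columns are X1, X2, X3, X4, X5, X6, X7; row i has aⱼ where attribute j ∈ Ri, else bᵢⱼ.
Initial tableau (one row per fragment):
  row 1: b11 a2 a3 a4 a5 b16 b17
  row 2: b21 b22 b23 a4 a5 a6 b27
  row 3: a1 b32 b33 b34 a5 a6 a7
  row 4: a1 b42 a3 a4 b45 a6 a7
Rows 1 and 4 agree on X3; apply X3→X2 and equate their X2 entries.
Rows 1 and 2 agree on X4; apply X4→X5, X7 and equate their X5, X7 entries.
Rows 1 and 4 agree on X4; apply X4→X5, X7 and equate their X5, X7 entries.
Rows 3 and 4 agree on X1, X6; apply X1, X6→X2 and equate their X2 entries.
Rows 1 and 3 agree on X5; apply X5→X4 and equate their X4 entries.
Rows 1 and 4 agree on X2, X3; apply X2, X3→X1 and equate their X1 entries.
Rows 1 and 4 agree on X3, X5; apply X3, X5→X6 and equate their X6 entries.
Row 1 is now all distinguished symbols — the join is lossless.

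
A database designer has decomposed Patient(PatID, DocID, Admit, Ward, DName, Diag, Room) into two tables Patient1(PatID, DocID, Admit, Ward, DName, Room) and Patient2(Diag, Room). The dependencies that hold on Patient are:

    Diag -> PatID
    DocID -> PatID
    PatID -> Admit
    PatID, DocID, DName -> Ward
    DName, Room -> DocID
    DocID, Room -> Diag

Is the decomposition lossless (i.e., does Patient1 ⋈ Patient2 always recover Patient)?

Common attributes: Patient1 ∩ Patient2 = {Room}.
No dependency enlarges {Room}, so (Room)⁺ = {Room}.
The closure contains neither all of Patient1 = {PatID, DocID, Admit, Ward, DName, Room} nor all of Patient2 = {Diag, Room}, so the common attributes are not a superkey of either fragment. The join is lossy.

No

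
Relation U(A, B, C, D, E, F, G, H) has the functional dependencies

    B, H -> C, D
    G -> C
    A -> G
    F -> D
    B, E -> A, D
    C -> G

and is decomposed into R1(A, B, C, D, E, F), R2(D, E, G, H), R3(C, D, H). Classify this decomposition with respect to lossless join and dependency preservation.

Lossless test (chase): Rows 1 and 3 agree on C; apply C→G and equate their G entries. No row becomes fully distinguished — the join is lossy.
Dependency preservation: the restricted closure of {B, H} across the fragments never reaches {C, D}, so B, H → C, D cannot be enforced without a join — not preserved.

lossy and not dependency-preserving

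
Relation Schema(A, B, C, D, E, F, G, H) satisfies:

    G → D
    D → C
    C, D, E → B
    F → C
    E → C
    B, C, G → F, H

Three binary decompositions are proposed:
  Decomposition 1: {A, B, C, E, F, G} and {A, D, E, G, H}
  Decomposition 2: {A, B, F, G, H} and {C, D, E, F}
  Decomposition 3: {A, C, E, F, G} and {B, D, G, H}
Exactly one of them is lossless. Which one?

Decomposition 1

Decomposition 1: common = {A, E, G}, closure = {A, B, C, D, E, F, G, H} → lossless.
Decomposition 2: common = {F}, closure = {C, F} → lossy.
Decomposition 3: common = {G}, closure = {C, D, G} → lossy.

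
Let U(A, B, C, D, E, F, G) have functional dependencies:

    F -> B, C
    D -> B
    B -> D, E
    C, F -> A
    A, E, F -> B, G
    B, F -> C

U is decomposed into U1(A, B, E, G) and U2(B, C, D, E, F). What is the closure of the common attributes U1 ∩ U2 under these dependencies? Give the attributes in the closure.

U1 ∩ U2 = {B, E}.
B → D, E applies, adding D
Closure: {B, D, E}.

B, D, E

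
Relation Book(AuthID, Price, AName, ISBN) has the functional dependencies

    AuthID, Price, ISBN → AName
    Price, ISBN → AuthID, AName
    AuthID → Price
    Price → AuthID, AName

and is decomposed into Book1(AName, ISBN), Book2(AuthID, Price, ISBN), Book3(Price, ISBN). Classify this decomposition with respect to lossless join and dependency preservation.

lossy and not dependency-preserving

Lossless test (chase): Rows 2 and 3 agree on Price, ISBN; apply Price, ISBN→AuthID, AName and equate their AuthID, AName entries. No row becomes fully distinguished — the join is lossy.
Dependency preservation: the restricted closure of {AuthID, Price, ISBN} across the fragments never reaches {AName}, so AuthID, Price, ISBN → AName cannot be enforced without a join — not preserved.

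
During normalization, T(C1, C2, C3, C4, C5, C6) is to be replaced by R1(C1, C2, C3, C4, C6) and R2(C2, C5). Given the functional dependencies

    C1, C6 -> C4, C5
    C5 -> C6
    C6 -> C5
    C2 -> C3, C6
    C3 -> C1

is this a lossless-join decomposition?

Yes

Common attributes: R1 ∩ R2 = {C2}.
Closure of {C2}: C2 → C3, C6 applies, adding C3, C6; C3 → C1 applies, adding C1; C1, C6 → C4, C5 applies, adding C4, C5. So (C2)⁺ = {C1, C2, C3, C4, C5, C6}.
This closure contains every attribute of R1, so R1 ∩ R2 → R1. The join is lossless.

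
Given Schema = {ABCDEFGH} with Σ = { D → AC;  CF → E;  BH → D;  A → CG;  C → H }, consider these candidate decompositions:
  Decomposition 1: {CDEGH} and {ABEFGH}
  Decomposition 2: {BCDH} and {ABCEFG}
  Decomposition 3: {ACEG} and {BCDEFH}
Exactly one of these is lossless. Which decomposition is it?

Decomposition 1: common = {EGH}, closure = {EGH} → lossy.
Decomposition 2: common = {BC}, closure = {ABCDGH} → lossless.
Decomposition 3: common = {CE}, closure = {CEH} → lossy.

Decomposition 2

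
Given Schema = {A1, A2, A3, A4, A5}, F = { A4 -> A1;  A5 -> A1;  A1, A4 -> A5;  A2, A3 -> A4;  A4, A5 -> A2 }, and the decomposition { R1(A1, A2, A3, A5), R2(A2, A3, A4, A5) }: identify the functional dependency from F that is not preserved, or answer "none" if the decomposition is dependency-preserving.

none

A4 → A1: restricted closure across fragments reaches A1.
A5 → A1 lies within R1.
A1, A4 → A5: restricted closure across fragments reaches A5.
A2, A3 → A4 lies within R2.
A4, A5 → A2 lies within R2.
Every dependency is enforceable on the fragments, so the decomposition is dependency-preserving.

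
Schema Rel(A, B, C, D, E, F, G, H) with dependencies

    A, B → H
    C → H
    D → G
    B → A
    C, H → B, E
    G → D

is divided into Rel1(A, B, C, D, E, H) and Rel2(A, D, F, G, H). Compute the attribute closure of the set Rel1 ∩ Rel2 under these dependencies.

Rel1 ∩ Rel2 = {A, D, H}.
D → G applies, adding G
Closure: {A, D, G, H}.

A, D, G, H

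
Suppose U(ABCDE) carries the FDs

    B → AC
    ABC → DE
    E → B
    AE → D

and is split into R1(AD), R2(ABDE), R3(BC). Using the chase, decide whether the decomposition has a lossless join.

Chase test. Columns are ABCDE; row i has aⱼ where attribute j ∈ Ri, else bᵢⱼ.
Initial tableau (one row per fragment):
  row 1: a1 b12 b13 a4 b15
  row 2: a1 a2 b23 a4 a5
  row 3: b31 a2 a3 b34 b35
Rows 2 and 3 agree on B; apply B→AC and equate their AC entries.
Rows 2 and 3 agree on ABC; apply ABC→DE and equate their DE entries.
Row 2 is now all distinguished symbols — the join is lossless.

Yes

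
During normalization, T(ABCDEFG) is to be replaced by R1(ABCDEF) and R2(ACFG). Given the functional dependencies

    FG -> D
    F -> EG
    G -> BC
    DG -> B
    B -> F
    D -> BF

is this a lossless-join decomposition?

Yes

Common attributes: R1 ∩ R2 = {ACF}.
Closure of {ACF}: F → EG applies, adding EG; G → BC applies, adding B; FG → D applies, adding D. So (ACF)⁺ = {ABCDEFG}.
This closure contains every attribute of R1, so R1 ∩ R2 → R1. The join is lossless.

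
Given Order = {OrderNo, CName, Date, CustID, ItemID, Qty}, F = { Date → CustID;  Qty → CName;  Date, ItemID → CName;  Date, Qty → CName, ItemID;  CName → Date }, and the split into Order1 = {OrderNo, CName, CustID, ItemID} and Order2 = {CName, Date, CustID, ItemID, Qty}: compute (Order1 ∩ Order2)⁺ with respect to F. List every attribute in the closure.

CName, Date, CustID, ItemID

Order1 ∩ Order2 = {CName, CustID, ItemID}.
CName → Date applies, adding Date
Closure: {CName, Date, CustID, ItemID}.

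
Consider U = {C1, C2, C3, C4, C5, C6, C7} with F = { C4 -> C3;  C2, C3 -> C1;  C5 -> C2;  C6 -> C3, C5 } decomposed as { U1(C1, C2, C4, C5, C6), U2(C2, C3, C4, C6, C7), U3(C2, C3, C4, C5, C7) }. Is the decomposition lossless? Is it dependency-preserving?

Lossless test (chase): Rows 1 and 2 agree on C4; apply C4→C3 and equate their C3 entries. Rows 1 and 2 agree on C2, C3; apply C2, C3→C1 and equate their C1 entries. Rows 1 and 3 agree on C2, C3; apply C2, C3→C1 and equate their C1 entries. Rows 1 and 2 agree on C6; apply C6→C3, C5 and equate their C3, C5 entries. Row 2 is now all distinguished symbols — the join is lossless.
Dependency preservation: the restricted closure of {C2, C3} across the fragments never reaches {C1}, so C2, C3 → C1 cannot be enforced without a join — not preserved.

lossless but not dependency-preserving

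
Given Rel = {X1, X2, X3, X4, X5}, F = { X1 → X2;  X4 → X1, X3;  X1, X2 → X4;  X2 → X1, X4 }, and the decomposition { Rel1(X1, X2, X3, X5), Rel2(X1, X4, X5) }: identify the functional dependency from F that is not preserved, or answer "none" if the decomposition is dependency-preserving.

none

X1 → X2 lies within Rel1.
X4 → X1, X3: restricted closure across fragments reaches X1, X3.
X1, X2 → X4: restricted closure across fragments reaches X4.
X2 → X1, X4: restricted closure across fragments reaches X1, X4.
Every dependency is enforceable on the fragments, so the decomposition is dependency-preserving.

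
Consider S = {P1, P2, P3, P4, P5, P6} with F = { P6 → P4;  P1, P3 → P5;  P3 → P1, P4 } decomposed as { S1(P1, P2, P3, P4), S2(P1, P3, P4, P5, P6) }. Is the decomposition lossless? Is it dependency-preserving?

lossy but dependency-preserving

Lossless test: (P1, P3, P4)⁺ = {P1, P3, P4, P5}, which is a superkey of neither fragment — lossy.
Dependency preservation: every FD's attributes lie within a single fragment, so each can be enforced locally — preserved.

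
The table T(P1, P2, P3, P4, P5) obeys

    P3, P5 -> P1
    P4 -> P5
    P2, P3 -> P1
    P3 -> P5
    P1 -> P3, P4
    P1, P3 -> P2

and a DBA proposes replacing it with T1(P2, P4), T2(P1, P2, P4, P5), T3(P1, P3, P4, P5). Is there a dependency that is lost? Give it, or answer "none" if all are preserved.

P3, P5 → P1 lies within T3.
P4 → P5 lies within T2.
P2, P3 → P1: restricted closure across fragments reaches P1.
P3 → P5 lies within T3.
P1 → P3, P4 lies within T3.
P1, P3 → P2: restricted closure across fragments reaches P2.
Every dependency is enforceable on the fragments, so the decomposition is dependency-preserving.

none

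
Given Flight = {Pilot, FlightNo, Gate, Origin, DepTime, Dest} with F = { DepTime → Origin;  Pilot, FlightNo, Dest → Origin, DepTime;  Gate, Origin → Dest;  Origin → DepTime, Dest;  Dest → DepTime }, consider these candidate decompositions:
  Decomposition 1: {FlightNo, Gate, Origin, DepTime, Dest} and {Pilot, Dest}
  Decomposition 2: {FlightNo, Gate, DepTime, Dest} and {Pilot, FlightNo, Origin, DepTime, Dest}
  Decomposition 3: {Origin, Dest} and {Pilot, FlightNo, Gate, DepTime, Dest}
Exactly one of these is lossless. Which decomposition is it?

Decomposition 3

Decomposition 1: common = {Dest}, closure = {Origin, DepTime, Dest} → lossy.
Decomposition 2: common = {FlightNo, DepTime, Dest}, closure = {FlightNo, Origin, DepTime, Dest} → lossy.
Decomposition 3: common = {Dest}, closure = {Origin, DepTime, Dest} → lossless.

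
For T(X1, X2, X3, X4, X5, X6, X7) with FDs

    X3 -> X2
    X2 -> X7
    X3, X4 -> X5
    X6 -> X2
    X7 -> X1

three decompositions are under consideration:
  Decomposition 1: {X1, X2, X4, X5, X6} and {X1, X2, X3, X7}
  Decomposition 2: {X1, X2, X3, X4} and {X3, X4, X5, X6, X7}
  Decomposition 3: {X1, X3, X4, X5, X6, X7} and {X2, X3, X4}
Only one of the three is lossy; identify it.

Decomposition 1

Decomposition 1: common = {X1, X2}, closure = {X1, X2, X7} → lossy.
Decomposition 2: common = {X3, X4}, closure = {X1, X2, X3, X4, X5, X7} → lossless.
Decomposition 3: common = {X3, X4}, closure = {X1, X2, X3, X4, X5, X7} → lossless.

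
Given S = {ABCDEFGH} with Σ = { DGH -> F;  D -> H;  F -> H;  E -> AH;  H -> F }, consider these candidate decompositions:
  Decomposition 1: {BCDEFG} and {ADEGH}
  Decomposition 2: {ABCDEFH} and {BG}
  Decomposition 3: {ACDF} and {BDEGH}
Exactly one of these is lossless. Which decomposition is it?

Decomposition 1

Decomposition 1: common = {DEG}, closure = {ADEFGH} → lossless.
Decomposition 2: common = {B}, closure = {B} → lossy.
Decomposition 3: common = {D}, closure = {DFH} → lossy.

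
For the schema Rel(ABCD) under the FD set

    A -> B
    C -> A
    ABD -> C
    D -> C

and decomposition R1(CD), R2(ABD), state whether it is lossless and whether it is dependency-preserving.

lossless but not dependency-preserving

Lossless test: (D)⁺ = {ABCD}, which contains all of one fragment — lossless.
Dependency preservation: the restricted closure of {C} across the fragments never reaches {A}, so C → A cannot be enforced without a join — not preserved.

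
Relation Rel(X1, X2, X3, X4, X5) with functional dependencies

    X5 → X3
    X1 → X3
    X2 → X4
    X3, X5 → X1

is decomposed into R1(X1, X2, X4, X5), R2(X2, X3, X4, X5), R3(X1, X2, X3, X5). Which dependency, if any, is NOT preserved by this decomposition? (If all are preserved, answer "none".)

X5 → X3 lies within R2.
X1 → X3 lies within R3.
X2 → X4 lies within R1.
X3, X5 → X1 lies within R3.
Every dependency is enforceable on the fragments, so the decomposition is dependency-preserving.

none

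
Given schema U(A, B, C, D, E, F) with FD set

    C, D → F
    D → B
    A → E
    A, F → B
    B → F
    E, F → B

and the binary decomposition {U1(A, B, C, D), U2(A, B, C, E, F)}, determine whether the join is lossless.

Yes

Common attributes: U1 ∩ U2 = {A, B, C}.
Closure of {A, B, C}: A → E applies, adding E; B → F applies, adding F. So (A, B, C)⁺ = {A, B, C, E, F}.
This closure contains every attribute of U2, so U1 ∩ U2 → U2. The join is lossless.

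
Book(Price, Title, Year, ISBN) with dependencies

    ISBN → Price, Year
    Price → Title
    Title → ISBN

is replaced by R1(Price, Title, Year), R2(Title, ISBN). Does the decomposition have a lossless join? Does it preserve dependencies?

lossless and dependency-preserving

Lossless test: (Title)⁺ = {Price, Title, Year, ISBN}, which contains all of one fragment — lossless.
Dependency preservation: ISBN → Price, Year is not contained in any single fragment, but the restricted closure of its left-hand side across the fragments still reaches the right-hand side; the remaining FDs each lie inside some fragment. All dependencies are preserved.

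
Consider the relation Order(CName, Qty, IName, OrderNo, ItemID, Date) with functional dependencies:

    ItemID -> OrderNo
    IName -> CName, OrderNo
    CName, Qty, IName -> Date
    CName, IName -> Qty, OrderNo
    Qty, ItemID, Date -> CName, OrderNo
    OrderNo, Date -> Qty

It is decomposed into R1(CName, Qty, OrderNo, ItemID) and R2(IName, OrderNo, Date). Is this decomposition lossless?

No

Common attributes: R1 ∩ R2 = {OrderNo}.
No dependency enlarges {OrderNo}, so (OrderNo)⁺ = {OrderNo}.
The closure contains neither all of R1 = {CName, Qty, OrderNo, ItemID} nor all of R2 = {IName, OrderNo, Date}, so the common attributes are not a superkey of either fragment. The join is lossy.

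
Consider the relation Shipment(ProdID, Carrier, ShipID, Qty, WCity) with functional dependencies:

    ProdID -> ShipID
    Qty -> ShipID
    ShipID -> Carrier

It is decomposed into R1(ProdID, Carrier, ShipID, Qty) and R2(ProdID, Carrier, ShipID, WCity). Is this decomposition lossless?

Common attributes: R1 ∩ R2 = {ProdID, Carrier, ShipID}.
No dependency enlarges {ProdID, Carrier, ShipID}, so (ProdID, Carrier, ShipID)⁺ = {ProdID, Carrier, ShipID}.
The closure contains neither all of R1 = {ProdID, Carrier, ShipID, Qty} nor all of R2 = {ProdID, Carrier, ShipID, WCity}, so the common attributes are not a superkey of either fragment. The join is lossy.

No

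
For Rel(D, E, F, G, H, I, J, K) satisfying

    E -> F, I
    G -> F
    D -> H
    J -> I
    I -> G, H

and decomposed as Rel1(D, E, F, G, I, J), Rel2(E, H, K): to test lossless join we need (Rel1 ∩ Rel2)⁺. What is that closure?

E, F, G, H, I

Rel1 ∩ Rel2 = {E}.
E → F, I applies, adding F, I
I → G, H applies, adding G, H
Closure: {E, F, G, H, I}.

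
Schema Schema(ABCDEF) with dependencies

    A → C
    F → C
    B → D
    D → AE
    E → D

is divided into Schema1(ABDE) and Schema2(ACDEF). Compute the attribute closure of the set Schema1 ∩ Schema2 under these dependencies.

Schema1 ∩ Schema2 = {ADE}.
A → C applies, adding C
Closure: {ACDE}.

ACDE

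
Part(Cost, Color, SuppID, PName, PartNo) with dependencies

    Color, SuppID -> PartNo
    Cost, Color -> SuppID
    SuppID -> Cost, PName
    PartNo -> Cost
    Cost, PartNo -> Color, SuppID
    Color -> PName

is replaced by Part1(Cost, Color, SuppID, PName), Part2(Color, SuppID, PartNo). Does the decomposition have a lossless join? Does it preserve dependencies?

lossless and dependency-preserving

Lossless test: (Color, SuppID)⁺ = {Cost, Color, SuppID, PName, PartNo}, which contains all of one fragment — lossless.
Dependency preservation: PartNo → Cost; Cost, PartNo → Color, SuppID are not contained in any single fragment, but the restricted closure of each left-hand side across the fragments still reaches the right-hand side; the remaining FDs each lie inside some fragment. All dependencies are preserved.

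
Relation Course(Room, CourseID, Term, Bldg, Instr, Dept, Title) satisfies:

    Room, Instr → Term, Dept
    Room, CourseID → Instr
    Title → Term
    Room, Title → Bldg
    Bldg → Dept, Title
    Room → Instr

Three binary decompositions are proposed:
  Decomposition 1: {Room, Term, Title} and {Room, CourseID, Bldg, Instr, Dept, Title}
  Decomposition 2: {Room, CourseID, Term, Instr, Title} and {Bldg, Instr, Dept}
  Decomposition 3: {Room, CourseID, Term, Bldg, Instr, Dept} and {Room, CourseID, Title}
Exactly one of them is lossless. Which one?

Decomposition 1

Decomposition 1: common = {Room, Title}, closure = {Room, Term, Bldg, Instr, Dept, Title} → lossless.
Decomposition 2: common = {Instr}, closure = {Instr} → lossy.
Decomposition 3: common = {Room, CourseID}, closure = {Room, CourseID, Term, Instr, Dept} → lossy.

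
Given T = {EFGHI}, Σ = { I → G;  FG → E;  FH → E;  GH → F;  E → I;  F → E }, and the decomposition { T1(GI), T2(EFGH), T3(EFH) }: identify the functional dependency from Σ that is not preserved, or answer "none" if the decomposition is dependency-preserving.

E → I

Check E → I: no single fragment contains all of {EI}, and the restricted closure of {E} across the fragments never reaches {I}.
I → G is preserved.
FG → E is preserved.
FH → E is preserved.
GH → F is preserved.
F → E is preserved.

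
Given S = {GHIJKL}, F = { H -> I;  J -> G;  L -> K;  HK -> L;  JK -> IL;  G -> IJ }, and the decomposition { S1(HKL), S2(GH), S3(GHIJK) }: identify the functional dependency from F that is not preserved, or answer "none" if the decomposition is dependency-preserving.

JK -> IL

Check JK → IL: no single fragment contains all of {IJKL}, and the restricted closure of {JK} across the fragments never reaches {IL}.
H → I is preserved.
J → G is preserved.
L → K is preserved.
HK → L is preserved.
G → IJ is preserved.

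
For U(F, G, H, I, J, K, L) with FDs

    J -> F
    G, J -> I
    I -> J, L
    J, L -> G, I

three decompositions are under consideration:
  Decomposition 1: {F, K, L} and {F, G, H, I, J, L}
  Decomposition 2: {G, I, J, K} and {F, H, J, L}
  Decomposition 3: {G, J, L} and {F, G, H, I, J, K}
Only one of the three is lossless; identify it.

Decomposition 1: common = {F, L}, closure = {F, L} → lossy.
Decomposition 2: common = {J}, closure = {F, J} → lossy.
Decomposition 3: common = {G, J}, closure = {F, G, I, J, L} → lossless.

Decomposition 3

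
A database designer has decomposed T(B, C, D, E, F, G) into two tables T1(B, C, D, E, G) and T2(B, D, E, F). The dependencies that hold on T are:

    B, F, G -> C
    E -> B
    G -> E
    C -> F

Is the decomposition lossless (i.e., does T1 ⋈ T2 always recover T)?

No

Common attributes: T1 ∩ T2 = {B, D, E}.
No dependency enlarges {B, D, E}, so (B, D, E)⁺ = {B, D, E}.
The closure contains neither all of T1 = {B, C, D, E, G} nor all of T2 = {B, D, E, F}, so the common attributes are not a superkey of either fragment. The join is lossy.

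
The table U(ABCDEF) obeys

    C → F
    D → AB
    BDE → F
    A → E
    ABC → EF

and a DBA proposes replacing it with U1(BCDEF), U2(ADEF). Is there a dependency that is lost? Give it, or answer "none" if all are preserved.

C → F lies within U1.
D → AB: restricted closure across fragments reaches AB.
BDE → F lies within U1.
A → E lies within U2.
ABC → EF: restricted closure across fragments reaches EF.
Every dependency is enforceable on the fragments, so the decomposition is dependency-preserving.

none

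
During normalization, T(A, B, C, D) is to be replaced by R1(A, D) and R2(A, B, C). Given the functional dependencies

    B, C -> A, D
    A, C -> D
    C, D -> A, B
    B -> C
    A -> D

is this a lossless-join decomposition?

Yes

Common attributes: R1 ∩ R2 = {A}.
Closure of {A}: A → D applies, adding D. So (A)⁺ = {A, D}.
This closure contains every attribute of R1, so R1 ∩ R2 → R1. The join is lossless.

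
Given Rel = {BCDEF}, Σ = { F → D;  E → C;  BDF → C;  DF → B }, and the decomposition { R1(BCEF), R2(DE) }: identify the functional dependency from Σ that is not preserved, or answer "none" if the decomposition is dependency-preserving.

Check F → D: no single fragment contains all of {DF}, and the restricted closure of {F} across the fragments never reaches {D}.
E → C is preserved.
BDF → C is preserved.
DF → B is preserved.

F → D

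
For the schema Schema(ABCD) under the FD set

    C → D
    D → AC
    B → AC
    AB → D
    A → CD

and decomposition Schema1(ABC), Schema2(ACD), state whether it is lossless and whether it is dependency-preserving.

Lossless test: (AC)⁺ = {ACD}, which contains all of one fragment — lossless.
Dependency preservation: AB → D is not contained in any single fragment, but the restricted closure of its left-hand side across the fragments still reaches the right-hand side; the remaining FDs each lie inside some fragment. All dependencies are preserved.

lossless and dependency-preserving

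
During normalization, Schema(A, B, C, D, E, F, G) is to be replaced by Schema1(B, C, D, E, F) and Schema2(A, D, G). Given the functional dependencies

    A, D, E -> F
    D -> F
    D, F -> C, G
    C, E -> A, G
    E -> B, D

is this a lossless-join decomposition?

Common attributes: Schema1 ∩ Schema2 = {D}.
Closure of {D}: D → F applies, adding F; D, F → C, G applies, adding C, G. So (D)⁺ = {C, D, F, G}.
The closure contains neither all of Schema1 = {B, C, D, E, F} nor all of Schema2 = {A, D, G}, so the common attributes are not a superkey of either fragment. The join is lossy.

No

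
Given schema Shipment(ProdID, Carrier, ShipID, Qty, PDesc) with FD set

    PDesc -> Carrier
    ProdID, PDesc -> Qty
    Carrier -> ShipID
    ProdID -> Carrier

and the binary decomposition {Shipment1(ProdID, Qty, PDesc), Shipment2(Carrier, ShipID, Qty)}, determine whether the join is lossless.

Common attributes: Shipment1 ∩ Shipment2 = {Qty}.
No dependency enlarges {Qty}, so (Qty)⁺ = {Qty}.
The closure contains neither all of Shipment1 = {ProdID, Qty, PDesc} nor all of Shipment2 = {Carrier, ShipID, Qty}, so the common attributes are not a superkey of either fragment. The join is lossy.

No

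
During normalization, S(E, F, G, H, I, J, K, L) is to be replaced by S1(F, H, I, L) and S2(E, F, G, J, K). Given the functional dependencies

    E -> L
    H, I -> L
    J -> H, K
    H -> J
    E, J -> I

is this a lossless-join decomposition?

Common attributes: S1 ∩ S2 = {F}.
No dependency enlarges {F}, so (F)⁺ = {F}.
The closure contains neither all of S1 = {F, H, I, L} nor all of S2 = {E, F, G, J, K}, so the common attributes are not a superkey of either fragment. The join is lossy.

No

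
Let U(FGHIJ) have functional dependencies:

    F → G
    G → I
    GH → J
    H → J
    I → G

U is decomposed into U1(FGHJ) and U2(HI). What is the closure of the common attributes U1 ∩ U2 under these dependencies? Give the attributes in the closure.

HJ

U1 ∩ U2 = {H}.
H → J applies, adding J
Closure: {HJ}.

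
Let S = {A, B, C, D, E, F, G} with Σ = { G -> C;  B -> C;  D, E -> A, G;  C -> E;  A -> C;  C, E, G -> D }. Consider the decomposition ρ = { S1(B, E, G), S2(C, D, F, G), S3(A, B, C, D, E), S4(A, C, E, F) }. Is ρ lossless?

Chase test. Columns are A, B, C, D, E, F, G; row i has aⱼ where attribute j ∈ Si, else bᵢⱼ.
Initial tableau (one row per fragment):
  row 1: b11 a2 b13 b14 a5 b16 a7
  row 2: b21 b22 a3 a4 b25 a6 a7
  row 3: a1 a2 a3 a4 a5 b36 b37
  row 4: a1 b42 a3 b44 a5 a6 b47
Rows 1 and 2 agree on G; apply G→C and equate their C entries.
Rows 1 and 2 agree on C; apply C→E and equate their E entries.
Rows 1 and 2 agree on C, E, G; apply C, E, G→D and equate their D entries.
Rows 1 and 2 agree on D, E; apply D, E→A, G and equate their A, G entries.
Rows 1 and 3 agree on D, E; apply D, E→A, G and equate their A, G entries.
No row becomes fully distinguished — the join is lossy.

No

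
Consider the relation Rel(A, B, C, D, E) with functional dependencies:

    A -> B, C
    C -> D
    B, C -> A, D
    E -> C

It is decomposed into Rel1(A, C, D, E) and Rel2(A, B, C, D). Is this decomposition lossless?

Yes

Common attributes: Rel1 ∩ Rel2 = {A, C, D}.
Closure of {A, C, D}: A → B, C applies, adding B. So (A, C, D)⁺ = {A, B, C, D}.
This closure contains every attribute of Rel2, so Rel1 ∩ Rel2 → Rel2. The join is lossless.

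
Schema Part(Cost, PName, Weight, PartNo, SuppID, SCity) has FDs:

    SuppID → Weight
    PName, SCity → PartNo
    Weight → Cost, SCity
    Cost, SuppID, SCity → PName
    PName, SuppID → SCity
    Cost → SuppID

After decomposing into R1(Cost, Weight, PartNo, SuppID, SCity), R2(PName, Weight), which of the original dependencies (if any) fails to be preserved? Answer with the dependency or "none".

PName, SCity → PartNo

Check PName, SCity → PartNo: no single fragment contains all of {PName, PartNo, SCity}, and the restricted closure of {PName, SCity} across the fragments never reaches {PartNo}.
SuppID → Weight is preserved.
Weight → Cost, SCity is preserved.
Cost, SuppID, SCity → PName is preserved.
PName, SuppID → SCity is preserved.
Cost → SuppID is preserved.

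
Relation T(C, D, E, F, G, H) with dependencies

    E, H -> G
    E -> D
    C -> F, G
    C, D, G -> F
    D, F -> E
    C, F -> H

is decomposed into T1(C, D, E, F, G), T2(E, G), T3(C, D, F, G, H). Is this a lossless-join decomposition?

Yes

Chase test. Columns are C, D, E, F, G, H; row i has aⱼ where attribute j ∈ Ti, else bᵢⱼ.
Initial tableau (one row per fragment):
  row 1: a1 a2 a3 a4 a5 b16
  row 2: b21 b22 a3 b24 a5 b26
  row 3: a1 a2 b33 a4 a5 a6
Rows 1 and 2 agree on E; apply E→D and equate their D entries.
Rows 1 and 3 agree on D, F; apply D, F→E and equate their E entries.
Rows 1 and 3 agree on C, F; apply C, F→H and equate their H entries.
Row 1 is now all distinguished symbols — the join is lossless.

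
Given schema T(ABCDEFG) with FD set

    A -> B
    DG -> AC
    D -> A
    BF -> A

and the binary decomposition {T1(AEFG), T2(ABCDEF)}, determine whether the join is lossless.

No

Common attributes: T1 ∩ T2 = {AEF}.
Closure of {AEF}: A → B applies, adding B. So (AEF)⁺ = {ABEF}.
The closure contains neither all of T1 = {AEFG} nor all of T2 = {ABCDEF}, so the common attributes are not a superkey of either fragment. The join is lossy.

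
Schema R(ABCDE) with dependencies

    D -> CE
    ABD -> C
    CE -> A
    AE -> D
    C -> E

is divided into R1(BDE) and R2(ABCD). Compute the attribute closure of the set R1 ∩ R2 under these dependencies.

ABCDE

R1 ∩ R2 = {BD}.
D → CE applies, adding CE
CE → A applies, adding A
Closure: {ABCDE}.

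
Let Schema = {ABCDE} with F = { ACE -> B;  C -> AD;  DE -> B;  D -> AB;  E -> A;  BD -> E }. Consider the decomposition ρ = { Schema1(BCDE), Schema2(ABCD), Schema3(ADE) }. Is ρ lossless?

Yes

Chase test. Columns are ABCDE; row i has aⱼ where attribute j ∈ Schemai, else bᵢⱼ.
Initial tableau (one row per fragment):
  row 1: b11 a2 a3 a4 a5
  row 2: a1 a2 a3 a4 b25
  row 3: a1 b32 b33 a4 a5
Rows 1 and 2 agree on C; apply C→AD and equate their AD entries.
Rows 1 and 3 agree on DE; apply DE→B and equate their B entries.
Rows 1 and 2 agree on BD; apply BD→E and equate their E entries.
Row 1 is now all distinguished symbols — the join is lossless.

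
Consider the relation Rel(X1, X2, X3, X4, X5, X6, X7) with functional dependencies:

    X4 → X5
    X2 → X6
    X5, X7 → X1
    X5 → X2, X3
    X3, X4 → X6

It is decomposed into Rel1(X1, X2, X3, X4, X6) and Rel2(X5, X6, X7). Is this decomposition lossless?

Common attributes: Rel1 ∩ Rel2 = {X6}.
No dependency enlarges {X6}, so (X6)⁺ = {X6}.
The closure contains neither all of Rel1 = {X1, X2, X3, X4, X6} nor all of Rel2 = {X5, X6, X7}, so the common attributes are not a superkey of either fragment. The join is lossy.

No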